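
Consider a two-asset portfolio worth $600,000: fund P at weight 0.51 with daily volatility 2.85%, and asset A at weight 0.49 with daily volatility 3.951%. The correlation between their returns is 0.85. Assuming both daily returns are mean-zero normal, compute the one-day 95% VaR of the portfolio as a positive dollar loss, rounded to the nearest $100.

$32,200

σ_p² = 0.51²·2.85² + 0.49²·3.951² + 2·0.85·0.51·0.49·2.85·3.951 = 10.6445 (%²).
σ_p = √10.6445 = 3.263%.
At 95%, z = 1.645.
VaR = 1.645 × 3.263% = 5.368%; on $600,000 that is $32,208.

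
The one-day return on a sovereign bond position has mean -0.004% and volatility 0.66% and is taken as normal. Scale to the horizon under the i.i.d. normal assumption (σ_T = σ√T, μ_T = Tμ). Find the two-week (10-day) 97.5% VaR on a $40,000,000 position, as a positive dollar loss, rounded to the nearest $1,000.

At 97.5%, z = 1.960.
σ_{10d} = 0.66% × √10 = 2.087%; μ_{10d} = 10 × -0.004% = -0.040%.
VaR = −(-0.040%) + 1.960 × 2.087% = 4.131%.
On $40,000,000: 0.04131 × $40,000,000 = $1,652,400.

$1,652,000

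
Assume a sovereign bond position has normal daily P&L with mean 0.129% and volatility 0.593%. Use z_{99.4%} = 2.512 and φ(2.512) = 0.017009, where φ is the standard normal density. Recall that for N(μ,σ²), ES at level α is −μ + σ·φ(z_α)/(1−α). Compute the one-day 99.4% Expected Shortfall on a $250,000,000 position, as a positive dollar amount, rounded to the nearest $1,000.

$3,880,000

Tail multiplier: φ(z)/(1−α) = 0.017009 / 0.006 = 2.835.
ES = −(0.129%) + 0.593% × 2.835 = 1.552%.
On $250,000,000: 0.01552 × $250,000,000 = $3,880,000.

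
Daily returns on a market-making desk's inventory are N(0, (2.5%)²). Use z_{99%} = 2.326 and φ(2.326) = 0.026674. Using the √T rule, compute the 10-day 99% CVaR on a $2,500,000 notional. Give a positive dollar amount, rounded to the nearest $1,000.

σ_{10d} = 2.5% × √10 = 7.906%.
ES multiplier = φ(z)/(1−α) = 0.026674/0.01 = 2.667.
ES = 7.906% × 2.667 = 21.085%; on $2,500,000: $527,125.

$527,000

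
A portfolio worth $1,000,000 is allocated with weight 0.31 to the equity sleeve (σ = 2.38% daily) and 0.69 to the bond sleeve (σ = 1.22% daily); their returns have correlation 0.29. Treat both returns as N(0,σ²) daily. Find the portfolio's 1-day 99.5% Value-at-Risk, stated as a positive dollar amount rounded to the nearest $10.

$32,720

σ_p² = 0.31²·2.38² + 0.69²·1.22² + 2·0.29·0.31·0.69·2.38·1.22 = 1.6132 (%²).
σ_p = √1.6132 = 1.270%.
At 99.5%, z = 2.576.
VaR = 2.576 × 1.270% = 3.272%; on $1,000,000 that is $32,720.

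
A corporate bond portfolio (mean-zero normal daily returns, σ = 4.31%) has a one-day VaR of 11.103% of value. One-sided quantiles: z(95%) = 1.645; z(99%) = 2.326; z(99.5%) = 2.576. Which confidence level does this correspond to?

99.5%

Implied z = VaR/σ = 11.103 / 4.31 = 2.576.
This matches z(99.5%) = 2.576.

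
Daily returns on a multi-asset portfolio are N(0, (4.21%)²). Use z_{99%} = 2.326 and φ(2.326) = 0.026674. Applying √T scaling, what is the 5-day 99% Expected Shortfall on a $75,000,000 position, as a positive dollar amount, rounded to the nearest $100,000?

σ_{5d} = 4.21% × √5 = 9.414%.
ES multiplier = φ(z)/(1−α) = 0.026674/0.01 = 2.667.
ES = 9.414% × 2.667 = 25.107%; on $75,000,000: $18,830,250.

$18,800,000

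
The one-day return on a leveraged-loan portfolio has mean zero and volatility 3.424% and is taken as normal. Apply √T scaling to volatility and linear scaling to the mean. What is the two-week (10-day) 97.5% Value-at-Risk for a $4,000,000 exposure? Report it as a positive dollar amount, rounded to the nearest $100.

$848,900

At 97.5%, z = 1.960.
σ_{10d} = 3.424% × √10 = 10.828%.
VaR = 1.960 × 10.828% = 21.223%.
On $4,000,000: 0.21223 × $4,000,000 = $848,920.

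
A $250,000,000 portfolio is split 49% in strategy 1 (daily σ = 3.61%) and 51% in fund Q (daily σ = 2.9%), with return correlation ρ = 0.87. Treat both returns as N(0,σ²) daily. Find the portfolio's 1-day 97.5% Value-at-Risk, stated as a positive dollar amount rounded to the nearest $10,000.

$15,390,000

σ_p² = 0.49²·3.61² + 0.51²·2.9² + 2·0.87·0.49·0.51·3.61·2.9 = 9.8686 (%²).
σ_p = √9.8686 = 3.141%.
At 97.5%, z = 1.960.
VaR = 1.960 × 3.141% = 6.156%; on $250,000,000 that is $15,390,000.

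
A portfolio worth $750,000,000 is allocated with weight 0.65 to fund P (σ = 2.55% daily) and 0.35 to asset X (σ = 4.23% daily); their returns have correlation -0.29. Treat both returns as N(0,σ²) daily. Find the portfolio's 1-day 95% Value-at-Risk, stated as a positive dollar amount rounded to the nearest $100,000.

$23,100,000

σ_p² = 0.65²·2.55² + 0.35²·4.23² + 2·-0.29·0.65·0.35·2.55·4.23 = 3.5159 (%²).
σ_p = √3.5159 = 1.875%.
At 95%, z = 1.645.
VaR = 1.645 × 1.875% = 3.084%; on $750,000,000 that is $23,130,000.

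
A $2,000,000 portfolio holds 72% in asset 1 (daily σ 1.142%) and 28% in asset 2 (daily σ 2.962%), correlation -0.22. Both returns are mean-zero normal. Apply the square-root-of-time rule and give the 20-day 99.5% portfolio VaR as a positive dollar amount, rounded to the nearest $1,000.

$238,000

σ_p = √(0.72²·1.142² + 0.28²·2.962² + 2·-0.22·0.72·0.28·1.142·2.962) = 1.031%.
σ_{20d} = 1.031% × √20 = 4.611%.
z(99.5%) = 2.576.
VaR = 2.576 × 4.611% = 11.878%; on $2,000,000 that is $237,560.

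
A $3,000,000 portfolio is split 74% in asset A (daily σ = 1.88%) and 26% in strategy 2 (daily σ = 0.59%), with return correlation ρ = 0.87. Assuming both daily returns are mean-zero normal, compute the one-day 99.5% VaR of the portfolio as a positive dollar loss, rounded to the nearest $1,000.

σ_p² = 0.74²·1.88² + 0.26²·0.59² + 2·0.87·0.74·0.26·1.88·0.59 = 2.3303 (%²).
σ_p = √2.3303 = 1.527%.
At 99.5%, z = 2.576.
VaR = 2.576 × 1.527% = 3.934%; on $3,000,000 that is $118,020.

$118,000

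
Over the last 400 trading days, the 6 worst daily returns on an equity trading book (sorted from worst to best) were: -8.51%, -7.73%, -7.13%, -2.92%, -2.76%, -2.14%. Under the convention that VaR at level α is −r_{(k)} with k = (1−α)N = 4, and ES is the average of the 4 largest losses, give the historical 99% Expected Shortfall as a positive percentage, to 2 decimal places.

The 4 worst returns sum to -26.29%.
ES = −(-26.29%) / 4 = 6.5725% ≈ 6.57%.

6.57%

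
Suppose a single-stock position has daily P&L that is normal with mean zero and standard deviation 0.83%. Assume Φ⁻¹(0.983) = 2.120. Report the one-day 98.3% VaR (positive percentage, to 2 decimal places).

1.76%

VaR = z·σ = 2.120 × 0.83% = 1.760%.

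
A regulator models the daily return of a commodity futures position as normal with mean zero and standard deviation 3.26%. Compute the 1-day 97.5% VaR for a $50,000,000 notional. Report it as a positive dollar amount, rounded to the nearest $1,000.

At 97.5% one-sided, z = 1.960.
VaR = z·σ = 1.960 × 3.26% = 6.390%.
On $50,000,000: 0.06390 × $50,000,000 = $3,195,000.

$3,195,000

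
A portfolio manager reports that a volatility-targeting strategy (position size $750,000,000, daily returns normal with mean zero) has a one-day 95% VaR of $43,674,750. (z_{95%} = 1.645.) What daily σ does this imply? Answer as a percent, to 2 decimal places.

VaR as a fraction: $43,674,750 / $750,000,000 = 5.823%.
σ = VaR / z = 5.823% / 1.645 = 3.540%.

3.54%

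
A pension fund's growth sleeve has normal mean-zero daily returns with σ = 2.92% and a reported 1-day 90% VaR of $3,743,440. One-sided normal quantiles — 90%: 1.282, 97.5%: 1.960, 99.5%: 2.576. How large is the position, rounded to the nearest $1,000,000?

$100,000,000

VaR as a fraction of value: z·σ = 1.282 × 2.92% = 3.74344%.
Position = $3,743,440 / 0.0374344 = $100,000,000.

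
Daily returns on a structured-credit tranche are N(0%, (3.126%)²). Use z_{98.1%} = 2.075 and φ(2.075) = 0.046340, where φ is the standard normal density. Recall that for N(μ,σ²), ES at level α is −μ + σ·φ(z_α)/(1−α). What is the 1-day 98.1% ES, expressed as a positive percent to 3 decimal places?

7.624%

Tail multiplier: φ(z)/(1−α) = 0.046340 / 0.019 = 2.439.
ES = 3.126% × 2.439 = 7.624%.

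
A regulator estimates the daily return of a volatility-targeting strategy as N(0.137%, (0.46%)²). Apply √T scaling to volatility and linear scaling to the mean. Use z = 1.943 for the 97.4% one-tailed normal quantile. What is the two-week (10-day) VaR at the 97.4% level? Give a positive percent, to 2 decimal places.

1.46%

σ_{10d} = 0.46% × √10 = 1.455%; μ_{10d} = 10 × 0.137% = 1.370%.
VaR = −(1.370%) + 1.943 × 1.455% = 1.457%.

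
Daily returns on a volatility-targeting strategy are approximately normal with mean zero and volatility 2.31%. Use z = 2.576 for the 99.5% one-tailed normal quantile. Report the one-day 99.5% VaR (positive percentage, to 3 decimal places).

5.951%

VaR = z·σ = 2.576 × 2.31% = 5.951%.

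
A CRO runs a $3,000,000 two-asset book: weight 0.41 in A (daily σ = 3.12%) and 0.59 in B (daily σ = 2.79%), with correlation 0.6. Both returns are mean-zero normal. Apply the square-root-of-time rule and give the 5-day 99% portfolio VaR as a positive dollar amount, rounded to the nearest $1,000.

σ_p = √(0.41²·3.12² + 0.59²·2.79² + 2·0.6·0.41·0.59·3.12·2.79) = 2.622%.
σ_{5d} = 2.622% × √5 = 5.863%.
z(99%) = 2.326.
VaR = 2.326 × 5.863% = 13.637%; on $3,000,000 that is $409,110.

$409,000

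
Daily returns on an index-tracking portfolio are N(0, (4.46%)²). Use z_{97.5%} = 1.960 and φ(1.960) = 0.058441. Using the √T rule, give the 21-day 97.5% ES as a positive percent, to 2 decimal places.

σ_{21d} = 4.46% × √21 = 20.438%.
ES multiplier = φ(z)/(1−α) = 0.058441/0.025 = 2.338.
ES = 20.438% × 2.338 = 47.784%.

47.78%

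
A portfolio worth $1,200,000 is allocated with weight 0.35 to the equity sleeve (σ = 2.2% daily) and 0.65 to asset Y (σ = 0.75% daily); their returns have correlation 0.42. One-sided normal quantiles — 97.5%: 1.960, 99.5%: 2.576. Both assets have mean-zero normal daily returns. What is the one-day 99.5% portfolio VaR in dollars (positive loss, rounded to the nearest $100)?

σ_p² = 0.35²·2.2² + 0.65²·0.75² + 2·0.42·0.35·0.65·2.2·0.75 = 1.1459 (%²).
σ_p = √1.1459 = 1.070%.
VaR = 2.576 × 1.070% = 2.756%; on $1,200,000 that is $33,072.

$33,100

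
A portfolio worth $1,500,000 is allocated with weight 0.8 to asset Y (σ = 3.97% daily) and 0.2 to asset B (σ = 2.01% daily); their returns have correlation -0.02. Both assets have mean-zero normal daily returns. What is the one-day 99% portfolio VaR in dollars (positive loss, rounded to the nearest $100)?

$111,400

σ_p² = 0.8²·3.97² + 0.2²·2.01² + 2·-0.02·0.8·0.2·3.97·2.01 = 10.1975 (%²).
σ_p = √10.1975 = 3.193%.
At 99%, z = 2.326.
VaR = 2.326 × 3.193% = 7.427%; on $1,500,000 that is $111,405.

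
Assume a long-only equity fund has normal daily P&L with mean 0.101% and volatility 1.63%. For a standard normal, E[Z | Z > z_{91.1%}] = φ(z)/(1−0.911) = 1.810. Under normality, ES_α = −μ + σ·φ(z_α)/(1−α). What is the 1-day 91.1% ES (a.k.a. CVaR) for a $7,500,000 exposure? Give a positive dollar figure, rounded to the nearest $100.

$213,700

ES = −(0.101%) + 1.63% × 1.810 = 2.849%.
On $7,500,000: 0.02849 × $7,500,000 = $213,675.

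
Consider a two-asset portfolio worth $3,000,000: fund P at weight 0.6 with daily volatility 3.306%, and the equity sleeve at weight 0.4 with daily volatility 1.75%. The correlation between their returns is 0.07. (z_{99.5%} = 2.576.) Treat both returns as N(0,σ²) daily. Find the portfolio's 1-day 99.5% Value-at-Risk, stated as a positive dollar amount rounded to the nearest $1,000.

σ_p² = 0.6²·3.306² + 0.4²·1.75² + 2·0.07·0.6·0.4·3.306·1.75 = 4.6191 (%²).
σ_p = √4.6191 = 2.149%.
VaR = 2.576 × 2.149% = 5.536%; on $3,000,000 that is $166,080.

$166,000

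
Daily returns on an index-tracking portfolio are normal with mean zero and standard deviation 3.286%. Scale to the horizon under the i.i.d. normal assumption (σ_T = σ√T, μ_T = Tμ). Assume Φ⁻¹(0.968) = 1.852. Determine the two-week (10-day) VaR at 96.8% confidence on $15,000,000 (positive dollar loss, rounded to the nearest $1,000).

$2,887,000

σ_{10d} = 3.286% × √10 = 10.391%.
VaR = 1.852 × 10.391% = 19.244%.
On $15,000,000: 0.19244 × $15,000,000 = $2,886,600.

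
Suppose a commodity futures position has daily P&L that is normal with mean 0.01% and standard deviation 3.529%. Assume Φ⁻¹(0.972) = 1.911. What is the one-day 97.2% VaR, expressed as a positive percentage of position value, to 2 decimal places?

6.73%

VaR = −μ + z·σ = −(0.01%) + 1.911 × 3.529% = 6.734%.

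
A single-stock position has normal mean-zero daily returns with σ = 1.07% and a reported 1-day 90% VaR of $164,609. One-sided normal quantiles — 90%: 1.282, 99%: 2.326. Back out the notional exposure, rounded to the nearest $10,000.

$12,000,000

VaR as a fraction of value: z·σ = 1.282 × 1.07% = 1.37174%.
Position = $164,609 / 0.0137174 = $12,000,015.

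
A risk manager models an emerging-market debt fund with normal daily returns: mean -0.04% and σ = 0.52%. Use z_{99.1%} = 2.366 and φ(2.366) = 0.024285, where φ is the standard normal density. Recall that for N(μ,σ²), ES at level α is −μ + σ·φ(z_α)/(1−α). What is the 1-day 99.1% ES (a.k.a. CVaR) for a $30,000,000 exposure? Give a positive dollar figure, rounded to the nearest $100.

$432,900

Tail multiplier: φ(z)/(1−α) = 0.024285 / 0.009 = 2.698.
ES = −(-0.04%) + 0.52% × 2.698 = 1.443%.
On $30,000,000: 0.01443 × $30,000,000 = $432,900.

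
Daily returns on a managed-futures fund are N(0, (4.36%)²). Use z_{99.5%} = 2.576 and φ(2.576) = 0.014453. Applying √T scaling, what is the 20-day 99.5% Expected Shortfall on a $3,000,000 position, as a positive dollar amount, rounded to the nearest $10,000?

σ_{20d} = 4.36% × √20 = 19.499%.
ES multiplier = φ(z)/(1−α) = 0.014453/0.005 = 2.891.
ES = 19.499% × 2.891 = 56.372%; on $3,000,000: $1,691,160.

$1,690,000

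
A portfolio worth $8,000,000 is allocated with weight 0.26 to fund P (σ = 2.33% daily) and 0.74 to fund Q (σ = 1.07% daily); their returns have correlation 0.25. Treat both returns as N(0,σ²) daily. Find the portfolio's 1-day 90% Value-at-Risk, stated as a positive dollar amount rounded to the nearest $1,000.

$114,000

σ_p² = 0.26²·2.33² + 0.74²·1.07² + 2·0.25·0.26·0.74·2.33·1.07 = 1.2338 (%²).
σ_p = √1.2338 = 1.111%.
At 90%, z = 1.282.
VaR = 1.282 × 1.111% = 1.424%; on $8,000,000 that is $113,920.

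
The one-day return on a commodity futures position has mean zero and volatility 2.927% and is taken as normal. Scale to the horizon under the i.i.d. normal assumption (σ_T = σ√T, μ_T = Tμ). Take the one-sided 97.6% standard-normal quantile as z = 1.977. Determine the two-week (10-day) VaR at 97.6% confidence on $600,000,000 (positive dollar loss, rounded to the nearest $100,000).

σ_{10d} = 2.927% × √10 = 9.256%.
VaR = 1.977 × 9.256% = 18.299%.
On $600,000,000: 0.18299 × $600,000,000 = $109,794,000.

$109,800,000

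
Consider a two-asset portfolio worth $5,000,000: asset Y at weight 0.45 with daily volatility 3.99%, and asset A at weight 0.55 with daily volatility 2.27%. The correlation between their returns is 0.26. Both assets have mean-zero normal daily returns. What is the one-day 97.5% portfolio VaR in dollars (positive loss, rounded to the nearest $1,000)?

$239,000

σ_p² = 0.45²·3.99² + 0.55²·2.27² + 2·0.26·0.45·0.55·3.99·2.27 = 5.9482 (%²).
σ_p = √5.9482 = 2.439%.
At 97.5%, z = 1.960.
VaR = 1.960 × 2.439% = 4.780%; on $5,000,000 that is $239,000.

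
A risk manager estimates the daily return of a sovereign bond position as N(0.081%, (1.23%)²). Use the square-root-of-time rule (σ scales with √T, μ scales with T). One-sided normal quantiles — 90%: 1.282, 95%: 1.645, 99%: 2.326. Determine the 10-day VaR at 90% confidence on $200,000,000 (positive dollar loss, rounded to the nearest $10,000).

$8,350,000

σ_{10d} = 1.23% × √10 = 3.890%; μ_{10d} = 10 × 0.081% = 0.810%.
VaR = −(0.810%) + 1.282 × 3.890% = 4.177%.
On $200,000,000: 0.04177 × $200,000,000 = $8,354,000.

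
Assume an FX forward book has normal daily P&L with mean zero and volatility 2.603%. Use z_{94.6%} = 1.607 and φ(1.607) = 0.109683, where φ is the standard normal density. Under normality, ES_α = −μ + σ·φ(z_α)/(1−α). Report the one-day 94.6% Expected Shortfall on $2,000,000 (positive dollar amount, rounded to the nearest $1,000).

$106,000

Tail multiplier: φ(z)/(1−α) = 0.109683 / 0.054 = 2.031.
ES = 2.603% × 2.031 = 5.287%.
On $2,000,000: 0.05287 × $2,000,000 = $105,740.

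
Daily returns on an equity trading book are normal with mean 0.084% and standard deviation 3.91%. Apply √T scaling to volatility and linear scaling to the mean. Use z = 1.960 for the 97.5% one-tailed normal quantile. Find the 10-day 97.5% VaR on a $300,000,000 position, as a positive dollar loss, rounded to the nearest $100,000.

σ_{10d} = 3.91% × √10 = 12.365%; μ_{10d} = 10 × 0.084% = 0.840%.
VaR = −(0.840%) + 1.960 × 12.365% = 23.395%.
On $300,000,000: 0.23395 × $300,000,000 = $70,185,000.

$70,200,000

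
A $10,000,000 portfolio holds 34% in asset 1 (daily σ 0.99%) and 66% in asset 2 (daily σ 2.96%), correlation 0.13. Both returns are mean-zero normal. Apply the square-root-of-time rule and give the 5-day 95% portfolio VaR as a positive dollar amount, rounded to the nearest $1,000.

$745,000

σ_p = √(0.34²·0.99² + 0.66²·2.96² + 2·0.13·0.34·0.66·0.99·2.96) = 2.025%.
σ_{5d} = 2.025% × √5 = 4.528%.
z(95%) = 1.645.
VaR = 1.645 × 4.528% = 7.449%; on $10,000,000 that is $744,900.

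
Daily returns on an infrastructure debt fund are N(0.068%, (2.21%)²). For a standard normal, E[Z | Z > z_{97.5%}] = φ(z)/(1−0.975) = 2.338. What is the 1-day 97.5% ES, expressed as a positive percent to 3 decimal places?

5.099%

ES = −(0.068%) + 2.21% × 2.338 = 5.099%.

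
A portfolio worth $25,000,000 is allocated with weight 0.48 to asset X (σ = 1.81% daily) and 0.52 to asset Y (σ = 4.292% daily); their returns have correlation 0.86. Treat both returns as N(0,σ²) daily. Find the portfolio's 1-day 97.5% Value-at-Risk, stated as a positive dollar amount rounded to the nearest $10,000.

$1,480,000

σ_p² = 0.48²·1.81² + 0.52²·4.292² + 2·0.86·0.48·0.52·1.81·4.292 = 9.0710 (%²).
σ_p = √9.0710 = 3.012%.
At 97.5%, z = 1.960.
VaR = 1.960 × 3.012% = 5.904%; on $25,000,000 that is $1,476,000.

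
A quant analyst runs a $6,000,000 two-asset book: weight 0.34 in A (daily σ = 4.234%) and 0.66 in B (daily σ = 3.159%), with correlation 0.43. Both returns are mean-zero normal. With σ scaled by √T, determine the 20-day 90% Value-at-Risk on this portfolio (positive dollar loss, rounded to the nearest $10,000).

$1,030,000

σ_p = √(0.34²·4.234² + 0.66²·3.159² + 2·0.43·0.34·0.66·4.234·3.159) = 3.000%.
σ_{20d} = 3.000% × √20 = 13.416%.
z(90%) = 1.282.
VaR = 1.282 × 13.416% = 17.199%; on $6,000,000 that is $1,031,940.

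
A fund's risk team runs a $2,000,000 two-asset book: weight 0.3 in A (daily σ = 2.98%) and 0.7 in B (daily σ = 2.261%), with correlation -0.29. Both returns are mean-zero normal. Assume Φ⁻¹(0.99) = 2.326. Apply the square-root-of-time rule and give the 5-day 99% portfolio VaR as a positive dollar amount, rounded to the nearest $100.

$163,900

σ_p = √(0.3²·2.98² + 0.7²·2.261² + 2·-0.29·0.3·0.7·2.98·2.261) = 1.576%.
σ_{5d} = 1.576% × √5 = 3.524%.
VaR = 2.326 × 3.524% = 8.197%; on $2,000,000 that is $163,940.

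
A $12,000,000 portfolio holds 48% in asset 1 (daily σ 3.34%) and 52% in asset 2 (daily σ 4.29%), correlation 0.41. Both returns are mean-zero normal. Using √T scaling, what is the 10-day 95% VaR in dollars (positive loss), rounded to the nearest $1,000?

σ_p = √(0.48²·3.34² + 0.52²·4.29² + 2·0.41·0.48·0.52·3.34·4.29) = 3.237%.
σ_{10d} = 3.237% × √10 = 10.236%.
z(95%) = 1.645.
VaR = 1.645 × 10.236% = 16.838%; on $12,000,000 that is $2,020,560.

$2,021,000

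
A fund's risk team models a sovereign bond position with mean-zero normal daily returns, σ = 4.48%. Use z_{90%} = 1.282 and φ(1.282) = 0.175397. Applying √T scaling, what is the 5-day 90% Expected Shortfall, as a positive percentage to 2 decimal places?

17.57%

σ_{5d} = 4.48% × √5 = 10.018%.
ES multiplier = φ(z)/(1−α) = 0.175397/0.1 = 1.754.
ES = 10.018% × 1.754 = 17.572%.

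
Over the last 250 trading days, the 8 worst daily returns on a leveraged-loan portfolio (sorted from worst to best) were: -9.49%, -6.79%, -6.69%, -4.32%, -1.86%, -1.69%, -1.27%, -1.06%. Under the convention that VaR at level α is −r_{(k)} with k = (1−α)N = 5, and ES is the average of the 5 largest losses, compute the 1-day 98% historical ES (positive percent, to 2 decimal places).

The 5 worst returns sum to -29.15%.
ES = −(-29.15%) / 5 = 5.83%.

5.83%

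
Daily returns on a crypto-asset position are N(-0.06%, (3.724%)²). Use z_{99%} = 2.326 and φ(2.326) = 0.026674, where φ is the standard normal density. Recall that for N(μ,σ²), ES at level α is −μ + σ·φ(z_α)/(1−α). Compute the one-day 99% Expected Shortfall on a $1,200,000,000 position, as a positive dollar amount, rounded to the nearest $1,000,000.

$120,000,000

Tail multiplier: φ(z)/(1−α) = 0.026674 / 0.01 = 2.667.
ES = −(-0.06%) + 3.724% × 2.667 = 9.992%.
On $1,200,000,000: 0.09992 × $1,200,000,000 = $119,904,000.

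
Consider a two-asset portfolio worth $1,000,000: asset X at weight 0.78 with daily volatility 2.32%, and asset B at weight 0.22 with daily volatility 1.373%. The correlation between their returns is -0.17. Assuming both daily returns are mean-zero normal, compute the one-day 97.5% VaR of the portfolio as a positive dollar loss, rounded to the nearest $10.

$34,950

σ_p² = 0.78²·2.32² + 0.22²·1.373² + 2·-0.17·0.78·0.22·2.32·1.373 = 3.1800 (%²).
σ_p = √3.1800 = 1.783%.
At 97.5%, z = 1.960.
VaR = 1.960 × 1.783% = 3.495%; on $1,000,000 that is $34,950.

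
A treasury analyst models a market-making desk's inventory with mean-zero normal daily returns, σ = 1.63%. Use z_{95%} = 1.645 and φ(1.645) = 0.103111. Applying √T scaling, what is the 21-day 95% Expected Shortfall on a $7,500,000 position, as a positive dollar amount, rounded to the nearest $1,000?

σ_{21d} = 1.63% × √21 = 7.470%.
ES multiplier = φ(z)/(1−α) = 0.103111/0.05 = 2.062.
ES = 7.470% × 2.062 = 15.403%; on $7,500,000: $1,155,225.

$1,155,000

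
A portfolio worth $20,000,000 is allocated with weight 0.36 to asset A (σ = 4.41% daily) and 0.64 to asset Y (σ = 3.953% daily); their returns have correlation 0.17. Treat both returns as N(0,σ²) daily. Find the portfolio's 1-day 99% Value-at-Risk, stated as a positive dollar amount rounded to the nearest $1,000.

σ_p² = 0.36²·4.41² + 0.64²·3.953² + 2·0.17·0.36·0.64·4.41·3.953 = 10.2866 (%²).
σ_p = √10.2866 = 3.207%.
At 99%, z = 2.326.
VaR = 2.326 × 3.207% = 7.459%; on $20,000,000 that is $1,491,800.

$1,492,000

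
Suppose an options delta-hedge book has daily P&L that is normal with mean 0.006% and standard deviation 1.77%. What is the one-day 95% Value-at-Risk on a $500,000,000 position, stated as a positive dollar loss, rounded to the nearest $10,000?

$14,530,000

At 95% one-sided, z = 1.645.
VaR = −μ + z·σ = −(0.006%) + 1.645 × 1.77% = 2.906%.
On $500,000,000: 0.02906 × $500,000,000 = $14,530,000.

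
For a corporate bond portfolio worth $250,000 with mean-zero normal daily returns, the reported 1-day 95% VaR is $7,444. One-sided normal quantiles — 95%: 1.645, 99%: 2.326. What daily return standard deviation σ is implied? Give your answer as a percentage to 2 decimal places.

1.81%

VaR as a fraction: $7,444 / $250,000 = 2.978%.
σ = VaR / z = 2.978% / 1.645 = 1.810%.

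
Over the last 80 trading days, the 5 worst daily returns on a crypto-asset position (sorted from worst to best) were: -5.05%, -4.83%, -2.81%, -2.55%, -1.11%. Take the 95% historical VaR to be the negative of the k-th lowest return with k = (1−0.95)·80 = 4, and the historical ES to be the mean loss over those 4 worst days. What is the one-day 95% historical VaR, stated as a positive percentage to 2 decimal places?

k = 4; the 4th lowest return is -2.55%, so VaR = 2.55%.

2.55%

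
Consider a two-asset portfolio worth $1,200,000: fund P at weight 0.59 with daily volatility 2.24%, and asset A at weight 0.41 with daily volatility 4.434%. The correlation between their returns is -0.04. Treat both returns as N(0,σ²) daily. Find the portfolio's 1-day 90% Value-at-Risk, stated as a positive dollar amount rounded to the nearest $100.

σ_p² = 0.59²·2.24² + 0.41²·4.434² + 2·-0.04·0.59·0.41·2.24·4.434 = 4.8593 (%²).
σ_p = √4.8593 = 2.204%.
At 90%, z = 1.282.
VaR = 1.282 × 2.204% = 2.826%; on $1,200,000 that is $33,912.

$33,900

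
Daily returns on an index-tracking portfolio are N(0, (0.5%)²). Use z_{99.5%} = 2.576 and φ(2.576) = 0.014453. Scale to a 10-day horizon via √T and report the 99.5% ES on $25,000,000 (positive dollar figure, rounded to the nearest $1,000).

$1,143,000

σ_{10d} = 0.5% × √10 = 1.581%.
ES multiplier = φ(z)/(1−α) = 0.014453/0.005 = 2.891.
ES = 1.581% × 2.891 = 4.571%; on $25,000,000: $1,142,750.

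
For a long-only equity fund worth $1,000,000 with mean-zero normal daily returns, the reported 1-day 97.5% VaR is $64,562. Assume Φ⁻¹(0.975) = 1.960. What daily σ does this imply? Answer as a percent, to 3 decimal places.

3.294%

VaR as a fraction: $64,562 / $1,000,000 = 6.456%.
σ = VaR / z = 6.456% / 1.960 = 3.294%.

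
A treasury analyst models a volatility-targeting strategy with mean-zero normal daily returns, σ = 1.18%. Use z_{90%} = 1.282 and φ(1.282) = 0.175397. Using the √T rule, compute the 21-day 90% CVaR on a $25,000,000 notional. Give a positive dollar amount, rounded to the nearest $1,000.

$2,371,000

σ_{21d} = 1.18% × √21 = 5.407%.
ES multiplier = φ(z)/(1−α) = 0.175397/0.1 = 1.754.
ES = 5.407% × 1.754 = 9.484%; on $25,000,000: $2,371,000.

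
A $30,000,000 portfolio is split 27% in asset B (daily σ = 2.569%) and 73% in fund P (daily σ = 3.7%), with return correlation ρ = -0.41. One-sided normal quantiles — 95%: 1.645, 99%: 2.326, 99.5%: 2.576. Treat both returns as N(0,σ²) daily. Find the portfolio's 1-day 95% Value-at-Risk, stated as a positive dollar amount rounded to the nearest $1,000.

$1,233,000

σ_p² = 0.27²·2.569² + 0.73²·3.7² + 2·-0.41·0.27·0.73·2.569·3.7 = 6.2403 (%²).
σ_p = √6.2403 = 2.498%.
VaR = 1.645 × 2.498% = 4.109%; on $30,000,000 that is $1,232,700.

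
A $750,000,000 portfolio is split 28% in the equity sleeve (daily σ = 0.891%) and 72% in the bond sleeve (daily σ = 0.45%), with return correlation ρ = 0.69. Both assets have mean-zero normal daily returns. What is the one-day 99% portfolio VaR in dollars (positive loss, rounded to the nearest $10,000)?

σ_p² = 0.28²·0.891² + 0.72²·0.45² + 2·0.69·0.28·0.72·0.891·0.45 = 0.2788 (%²).
σ_p = √0.2788 = 0.528%.
At 99%, z = 2.326.
VaR = 2.326 × 0.528% = 1.228%; on $750,000,000 that is $9,210,000.

$9,210,000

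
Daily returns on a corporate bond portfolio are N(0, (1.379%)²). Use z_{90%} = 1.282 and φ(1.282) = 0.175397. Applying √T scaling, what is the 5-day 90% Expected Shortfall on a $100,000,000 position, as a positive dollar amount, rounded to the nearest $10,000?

σ_{5d} = 1.379% × √5 = 3.084%.
ES multiplier = φ(z)/(1−α) = 0.175397/0.1 = 1.754.
ES = 3.084% × 1.754 = 5.409%; on $100,000,000: $5,409,000.

$5,410,000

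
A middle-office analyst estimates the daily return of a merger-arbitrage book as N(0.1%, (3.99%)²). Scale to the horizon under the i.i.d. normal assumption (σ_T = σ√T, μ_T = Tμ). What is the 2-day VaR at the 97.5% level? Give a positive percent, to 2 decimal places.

10.86%

At 97.5%, z = 1.960.
σ_{2d} = 3.99% × √2 = 5.643%; μ_{2d} = 2 × 0.1% = 0.200%.
VaR = −(0.200%) + 1.960 × 5.643% = 10.860%.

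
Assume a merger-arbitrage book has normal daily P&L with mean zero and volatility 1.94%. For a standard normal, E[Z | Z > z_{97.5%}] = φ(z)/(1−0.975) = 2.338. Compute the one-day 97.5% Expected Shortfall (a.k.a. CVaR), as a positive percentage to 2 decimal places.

4.54%

ES = 1.94% × 2.338 = 4.536%.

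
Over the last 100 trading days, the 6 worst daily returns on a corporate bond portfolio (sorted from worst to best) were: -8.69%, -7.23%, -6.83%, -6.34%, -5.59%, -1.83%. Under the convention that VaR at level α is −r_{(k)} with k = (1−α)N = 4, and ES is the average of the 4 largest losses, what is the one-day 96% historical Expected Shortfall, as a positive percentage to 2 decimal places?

7.27%

The 4 worst returns sum to -29.09%.
ES = −(-29.09%) / 4 = 7.2725% ≈ 7.27%.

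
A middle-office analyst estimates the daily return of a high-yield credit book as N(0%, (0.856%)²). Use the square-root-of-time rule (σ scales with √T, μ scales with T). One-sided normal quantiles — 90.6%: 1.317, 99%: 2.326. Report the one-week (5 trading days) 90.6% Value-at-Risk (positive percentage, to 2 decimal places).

2.52%

σ_{5d} = 0.856% × √5 = 1.914%.
VaR = 1.317 × 1.914% = 2.521%.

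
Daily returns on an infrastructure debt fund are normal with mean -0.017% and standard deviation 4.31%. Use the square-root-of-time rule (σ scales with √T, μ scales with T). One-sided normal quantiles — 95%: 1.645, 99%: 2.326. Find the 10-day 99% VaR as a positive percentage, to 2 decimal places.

31.87%

σ_{10d} = 4.31% × √10 = 13.629%; μ_{10d} = 10 × -0.017% = -0.170%.
VaR = −(-0.170%) + 2.326 × 13.629% = 31.871%.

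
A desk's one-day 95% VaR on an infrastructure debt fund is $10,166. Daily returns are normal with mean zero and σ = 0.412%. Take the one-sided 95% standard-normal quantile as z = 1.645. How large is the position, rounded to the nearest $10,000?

$1,500,000

VaR as a fraction of value: z·σ = 1.645 × 0.412% = 0.67774%.
Position = $10,166 / 0.0067774 = $1,499,985.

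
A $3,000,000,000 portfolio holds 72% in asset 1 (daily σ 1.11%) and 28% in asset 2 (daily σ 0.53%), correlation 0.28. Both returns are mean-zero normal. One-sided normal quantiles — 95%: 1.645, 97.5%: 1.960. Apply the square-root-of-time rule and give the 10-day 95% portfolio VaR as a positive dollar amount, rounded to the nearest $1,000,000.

σ_p = √(0.72²·1.11² + 0.28²·0.53² + 2·0.28·0.72·0.28·1.11·0.53) = 0.853%.
σ_{10d} = 0.853% × √10 = 2.697%.
VaR = 1.645 × 2.697% = 4.437%; on $3,000,000,000 that is $133,110,000.

$133,000,000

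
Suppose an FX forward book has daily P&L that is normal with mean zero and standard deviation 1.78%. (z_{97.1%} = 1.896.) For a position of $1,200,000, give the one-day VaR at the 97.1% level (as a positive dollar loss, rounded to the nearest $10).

$40,500

VaR = z·σ = 1.896 × 1.78% = 3.375%.
On $1,200,000: 0.03375 × $1,200,000 = $40,500.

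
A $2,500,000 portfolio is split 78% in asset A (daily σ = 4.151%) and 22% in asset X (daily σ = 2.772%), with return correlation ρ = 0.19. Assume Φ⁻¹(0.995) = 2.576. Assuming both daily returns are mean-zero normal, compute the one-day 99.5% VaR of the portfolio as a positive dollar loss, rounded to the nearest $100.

$219,400

σ_p² = 0.78²·4.151² + 0.22²·2.772² + 2·0.19·0.78·0.22·4.151·2.772 = 11.6054 (%²).
σ_p = √11.6054 = 3.407%.
VaR = 2.576 × 3.407% = 8.776%; on $2,500,000 that is $219,400.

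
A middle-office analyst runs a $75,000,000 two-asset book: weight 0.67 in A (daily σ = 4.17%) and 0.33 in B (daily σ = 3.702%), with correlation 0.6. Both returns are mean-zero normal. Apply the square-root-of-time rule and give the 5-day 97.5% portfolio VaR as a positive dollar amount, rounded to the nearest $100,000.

σ_p = √(0.67²·4.17² + 0.33²·3.702² + 2·0.6·0.67·0.33·4.17·3.702) = 3.660%.
σ_{5d} = 3.660% × √5 = 8.184%.
z(97.5%) = 1.960.
VaR = 1.960 × 8.184% = 16.041%; on $75,000,000 that is $12,030,750.

$12,000,000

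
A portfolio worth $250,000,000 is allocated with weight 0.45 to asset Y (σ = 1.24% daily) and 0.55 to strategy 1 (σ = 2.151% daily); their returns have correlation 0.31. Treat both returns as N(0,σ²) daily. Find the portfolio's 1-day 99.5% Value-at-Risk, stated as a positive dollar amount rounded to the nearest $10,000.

σ_p² = 0.45²·1.24² + 0.55²·2.151² + 2·0.31·0.45·0.55·1.24·2.151 = 2.1203 (%²).
σ_p = √2.1203 = 1.456%.
At 99.5%, z = 2.576.
VaR = 2.576 × 1.456% = 3.751%; on $250,000,000 that is $9,377,500.

$9,380,000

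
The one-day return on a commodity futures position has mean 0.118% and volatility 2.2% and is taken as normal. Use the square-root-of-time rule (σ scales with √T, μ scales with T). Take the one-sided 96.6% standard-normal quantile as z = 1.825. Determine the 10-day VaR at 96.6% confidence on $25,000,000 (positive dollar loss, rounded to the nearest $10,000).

σ_{10d} = 2.2% × √10 = 6.957%; μ_{10d} = 10 × 0.118% = 1.180%.
VaR = −(1.180%) + 1.825 × 6.957% = 11.517%.
On $25,000,000: 0.11517 × $25,000,000 = $2,879,250.

$2,880,000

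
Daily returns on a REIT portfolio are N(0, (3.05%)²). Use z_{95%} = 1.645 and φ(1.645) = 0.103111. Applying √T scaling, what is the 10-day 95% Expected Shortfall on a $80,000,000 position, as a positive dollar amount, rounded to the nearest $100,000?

σ_{10d} = 3.05% × √10 = 9.645%.
ES multiplier = φ(z)/(1−α) = 0.103111/0.05 = 2.062.
ES = 9.645% × 2.062 = 19.888%; on $80,000,000: $15,910,400.

$15,900,000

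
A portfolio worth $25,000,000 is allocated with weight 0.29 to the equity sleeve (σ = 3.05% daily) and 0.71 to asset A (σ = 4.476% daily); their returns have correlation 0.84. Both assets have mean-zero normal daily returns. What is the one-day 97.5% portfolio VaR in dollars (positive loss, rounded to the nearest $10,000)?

$1,940,000

σ_p² = 0.29²·3.05² + 0.71²·4.476² + 2·0.84·0.29·0.71·3.05·4.476 = 15.6041 (%²).
σ_p = √15.6041 = 3.950%.
At 97.5%, z = 1.960.
VaR = 1.960 × 3.950% = 7.742%; on $25,000,000 that is $1,935,500.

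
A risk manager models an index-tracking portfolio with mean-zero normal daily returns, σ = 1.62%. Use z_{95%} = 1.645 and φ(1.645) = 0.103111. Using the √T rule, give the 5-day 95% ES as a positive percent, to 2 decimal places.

7.47%

σ_{5d} = 1.62% × √5 = 3.622%.
ES multiplier = φ(z)/(1−α) = 0.103111/0.05 = 2.062.
ES = 3.622% × 2.062 = 7.469%.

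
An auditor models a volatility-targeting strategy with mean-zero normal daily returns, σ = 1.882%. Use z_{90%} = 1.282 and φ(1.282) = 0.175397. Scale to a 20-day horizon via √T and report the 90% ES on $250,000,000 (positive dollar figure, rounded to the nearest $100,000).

σ_{20d} = 1.882% × √20 = 8.417%.
ES multiplier = φ(z)/(1−α) = 0.175397/0.1 = 1.754.
ES = 8.417% × 1.754 = 14.763%; on $250,000,000: $36,907,500.

$36,900,000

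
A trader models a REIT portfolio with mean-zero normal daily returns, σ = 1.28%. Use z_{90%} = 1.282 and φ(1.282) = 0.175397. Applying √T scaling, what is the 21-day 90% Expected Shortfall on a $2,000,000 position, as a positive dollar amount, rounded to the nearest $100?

$205,800

σ_{21d} = 1.28% × √21 = 5.866%.
ES multiplier = φ(z)/(1−α) = 0.175397/0.1 = 1.754.
ES = 5.866% × 1.754 = 10.289%; on $2,000,000: $205,780.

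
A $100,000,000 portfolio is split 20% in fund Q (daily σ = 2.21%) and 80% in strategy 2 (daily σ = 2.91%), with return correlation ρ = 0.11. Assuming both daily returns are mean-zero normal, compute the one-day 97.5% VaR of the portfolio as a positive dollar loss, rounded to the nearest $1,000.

$4,737,000

σ_p² = 0.2²·2.21² + 0.8²·2.91² + 2·0.11·0.2·0.8·2.21·2.91 = 5.8413 (%²).
σ_p = √5.8413 = 2.417%.
At 97.5%, z = 1.960.
VaR = 1.960 × 2.417% = 4.737%; on $100,000,000 that is $4,737,000.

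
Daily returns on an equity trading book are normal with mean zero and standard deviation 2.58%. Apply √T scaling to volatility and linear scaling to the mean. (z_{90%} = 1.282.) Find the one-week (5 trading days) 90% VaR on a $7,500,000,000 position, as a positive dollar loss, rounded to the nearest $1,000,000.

$555,000,000

σ_{5d} = 2.58% × √5 = 5.769%.
VaR = 1.282 × 5.769% = 7.396%.
On $7,500,000,000: 0.07396 × $7,500,000,000 = $554,700,000.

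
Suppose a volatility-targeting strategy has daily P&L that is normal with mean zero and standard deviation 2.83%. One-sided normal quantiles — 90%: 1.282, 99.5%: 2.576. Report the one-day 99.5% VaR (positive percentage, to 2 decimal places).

VaR = z·σ = 2.576 × 2.83% = 7.290%.

7.29%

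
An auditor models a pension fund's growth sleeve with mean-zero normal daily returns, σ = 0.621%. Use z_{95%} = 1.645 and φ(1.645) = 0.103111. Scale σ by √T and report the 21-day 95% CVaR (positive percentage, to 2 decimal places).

5.87%

σ_{21d} = 0.621% × √21 = 2.846%.
ES multiplier = φ(z)/(1−α) = 0.103111/0.05 = 2.062.
ES = 2.846% × 2.062 = 5.868%.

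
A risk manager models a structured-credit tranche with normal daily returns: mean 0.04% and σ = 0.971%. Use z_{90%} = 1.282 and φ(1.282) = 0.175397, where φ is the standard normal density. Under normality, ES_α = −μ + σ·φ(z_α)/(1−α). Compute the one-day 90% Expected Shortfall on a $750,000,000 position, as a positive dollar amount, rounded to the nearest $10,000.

$12,470,000

Tail multiplier: φ(z)/(1−α) = 0.175397 / 0.1 = 1.754.
ES = −(0.04%) + 0.971% × 1.754 = 1.663%.
On $750,000,000: 0.01663 × $750,000,000 = $12,472,500.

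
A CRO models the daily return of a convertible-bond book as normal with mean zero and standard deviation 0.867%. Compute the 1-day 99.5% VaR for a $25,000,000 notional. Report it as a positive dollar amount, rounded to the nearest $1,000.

$558,000

At 99.5% one-sided, z = 2.576.
VaR = z·σ = 2.576 × 0.867% = 2.233%.
On $25,000,000: 0.02233 × $25,000,000 = $558,250.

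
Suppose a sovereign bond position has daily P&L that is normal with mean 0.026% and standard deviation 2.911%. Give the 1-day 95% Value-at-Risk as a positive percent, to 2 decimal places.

4.76%

At 95% one-sided, z = 1.645.
VaR = −μ + z·σ = −(0.026%) + 1.645 × 2.911% = 4.763%.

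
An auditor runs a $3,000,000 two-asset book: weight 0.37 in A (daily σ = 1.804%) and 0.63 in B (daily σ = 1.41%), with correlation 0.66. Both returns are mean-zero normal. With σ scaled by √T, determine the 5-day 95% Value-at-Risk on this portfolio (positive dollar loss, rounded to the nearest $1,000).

σ_p = √(0.37²·1.804² + 0.63²·1.41² + 2·0.66·0.37·0.63·1.804·1.41) = 1.420%.
σ_{5d} = 1.420% × √5 = 3.175%.
z(95%) = 1.645.
VaR = 1.645 × 3.175% = 5.223%; on $3,000,000 that is $156,690.

$157,000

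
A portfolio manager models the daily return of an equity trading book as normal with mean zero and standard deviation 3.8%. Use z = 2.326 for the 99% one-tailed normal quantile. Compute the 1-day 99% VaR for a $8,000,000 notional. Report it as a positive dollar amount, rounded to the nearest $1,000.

VaR = z·σ = 2.326 × 3.8% = 8.839%.
On $8,000,000: 0.08839 × $8,000,000 = $707,120.

$707,000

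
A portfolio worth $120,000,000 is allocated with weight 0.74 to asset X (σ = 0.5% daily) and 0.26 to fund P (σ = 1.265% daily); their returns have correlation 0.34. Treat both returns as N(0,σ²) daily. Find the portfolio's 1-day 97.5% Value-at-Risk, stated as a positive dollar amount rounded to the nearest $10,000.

$1,350,000

σ_p² = 0.74²·0.5² + 0.26²·1.265² + 2·0.34·0.74·0.26·0.5·1.265 = 0.3278 (%²).
σ_p = √0.3278 = 0.573%.
At 97.5%, z = 1.960.
VaR = 1.960 × 0.573% = 1.123%; on $120,000,000 that is $1,347,600.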